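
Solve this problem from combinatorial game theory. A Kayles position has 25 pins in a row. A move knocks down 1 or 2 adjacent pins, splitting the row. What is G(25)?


Kayles: a move removes 1 or 2 adjacent pins from a contiguous row.
Removing pins from a row of k leaves two independent rows (a, b) with a + b = k - 1 (one pin) or a + b = k - 2 (two pins); an end removal gives a = 0.
By Sprague-Grundy, G(k) = mex{ G(a) XOR G(b) } over all these splits. G(0) = 0.
G(1): splits (0,0):0^0=0 -> mex({0}) = 1
G(2): splits (0,1):0^1=1 (0,0):0^0=0 -> mex({0, 1}) = 2
G(3): splits (0,2):0^2=2 (1,1):1^1=0 (0,1):0^1=1 -> mex({0, 1, 2}) = 3
G(4): splits (0,3):0^3=3 (1,2):1^2=3 (0,2):0^2=2 (1,1):1^1=0 -> mex({0, 2, 3}) = 1
G(5): splits (0,4):0^1=1 (1,3):1^3=2 (2,2):2^2=0 (0,3):0^3=3 (1,2):1^2=3 -> mex({0, 1, 2, 3}) = 4
G(6) = mex({0, 1, 2, 4}) = 3
G(7) = mex({0, 1, 3, 4, 5}) = 2
G(8) = mex({0, 2, 3, 5, 6}) = 1
G(9) = mex({0, 1, 2, 3, 6, 7}) = 4
G(10) = mex({0, 1, 3, 4, 5, 7}) = 2
G(11) = mex({0, 1, 2, 3, 4, 5}) = 6
G(12) = mex({0, 1, 2, 3, 5, 6, 7}) = 4
G(13) = mex({0, 2, 3, 4, 6, 7}) = 1
G(14) = mex({0, 1, 4, 5, 6, 7}) = 2
G(15) = mex({0, 1, 2, 3, 4, 5, 6}) = 7
G(16) = mex({0, 2, 3, 5, 6, 7}) = 1
G(17) = mex({0, 1, 2, 3, 5, 6, 7}) = 4
G(18) = mex({0, 1, 2, 4, 5, 6}) = 3
G(19) = mex({0, 1, 3, 4, 5, 7}) = 2
G(20) = mex({0, 2, 3, 4, 5, 6, 7}) = 1
G(21) = mex({0, 1, 2, 3, 5, 6, 7}) = 4
G(22) = mex({0, 1, 2, 3, 4, 5, 7}) = 6
G(23) = mex({0, 1, 2, 3, 4, 5, 6}) = 7
G(24) = mex({0, 1, 2, 3, 5, 6, 7}) = 4
G(25) = mex({0, 2, 3, 4, 6, 7}) = 1
Therefore G(25) = 1.

1


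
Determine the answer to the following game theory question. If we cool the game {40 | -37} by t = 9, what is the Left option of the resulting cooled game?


Original game: {40 | -37} (a switch {a | b} with a > b).
Cooling by t (for t below the temperature (a - b)/2 = 77/2) taxes each move by t: {a | b} cooled by t is {a - t | b + t}.
Cooling amount: t = 9
Cooled Left option: 40 - 9 = 31
Cooled Right option: -37 + 9 = -28
Cooled game: {31 | -28}
Left option = 31

31


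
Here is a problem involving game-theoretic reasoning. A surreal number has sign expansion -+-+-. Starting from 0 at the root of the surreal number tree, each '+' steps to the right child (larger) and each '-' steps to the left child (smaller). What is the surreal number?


Sign expansion: -+-+-
Rule: track bounds (lo, hi), initially (-inf, +inf). On '+', the current value becomes lo and we move to the simplest number in (value, hi): value + 1 if hi = +inf, otherwise the midpoint (value + hi)/2. On '-', the current value becomes hi and we move to value - 1 if lo = -inf, otherwise the midpoint (lo + value)/2.
Start at 0.
Step 1: sign = -, move left. Bounds: (-inf, 0). Value = -1
Step 2: sign = +, move right. Bounds: (-1, 0). Value = -1/2
Step 3: sign = -, move left. Bounds: (-1, -1/2). Value = -3/4
Step 4: sign = +, move right. Bounds: (-3/4, -1/2). Value = -5/8
Step 5: sign = -, move left. Bounds: (-3/4, -5/8). Value = -11/16
The surreal number with sign expansion -+-+- is -11/16.

-11/16


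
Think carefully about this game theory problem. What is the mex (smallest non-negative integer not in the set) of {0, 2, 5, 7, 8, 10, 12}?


Set = {0, 2, 5, 7, 8, 10, 12}
0 is in the set.
1 is NOT in the set. This is the mex.
mex = 1

1


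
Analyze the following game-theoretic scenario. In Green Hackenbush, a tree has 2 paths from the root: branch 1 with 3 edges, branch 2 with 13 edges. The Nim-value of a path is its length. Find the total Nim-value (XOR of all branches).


The tree has 2 branches from the ground vertex.
In Green Hackenbush, the Nim-value of a simple path of length k is k.
Branch 1: length 3, Nim-value = 3
Branch 2: length 13, Nim-value = 13
Total Nim-value = XOR of all branch values:
0 XOR 3 = 3
3 XOR 13 = 14
Nim-value of the tree = 14

14


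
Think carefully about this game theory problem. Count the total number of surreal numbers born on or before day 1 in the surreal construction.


Day 0: {|} = 0 is born. Count = 1.
Day n: the number of surreal numbers born by day n is 2^(n+1) - 1.
By day 0: 2^1 - 1 = 1
By day 1: 2^2 - 1 = 3
By day 1: 3 surreal numbers.

3


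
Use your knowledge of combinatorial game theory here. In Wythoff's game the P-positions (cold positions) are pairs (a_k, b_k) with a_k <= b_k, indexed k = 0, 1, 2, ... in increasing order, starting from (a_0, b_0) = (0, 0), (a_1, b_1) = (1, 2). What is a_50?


By Wythoff's theorem, a_k = floor(k * phi) and b_k = floor(k * phi^2) = a_k + k, where phi = (1 + sqrt(5))/2 is the golden ratio.
phi = (1 + sqrt(5))/2 = 1.618034
k = 50
k * phi = 50 * 1.618034 = 80.901699
a_50 = floor(k * phi) = 80

80


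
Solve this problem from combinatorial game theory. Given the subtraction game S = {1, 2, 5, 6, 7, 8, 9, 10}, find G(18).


The subtraction set is S = {1, 2, 5, 6, 7, 8, 9, 10}.
G(k) = mex{ G(k - s) : s in S, s <= k }. We compute iteratively: G(0) = 0.
G(1) = mex({0}) = 1
G(2) = mex({0, 1}) = 2
G(3) = mex({1, 2}) = 0
G(4) = mex({0, 2}) = 1
G(5) = mex({0, 1}) = 2
G(6) = mex({0, 1, 2}) = 3
G(7) = mex({0, 1, 2, 3}) = 4
G(8) = mex({0, 1, 2, 3, 4}) = 5
G(9) = mex({0, 1, 2, 4, 5}) = 3
G(10) = mex({0, 1, 2, 3, 5}) = 4
G(11) = mex({0, 1, 2, 3, 4}) = 5
G(12) = mex({0, 1, 2, 3, 4, 5}) = 6
G(13) = mex({0, 1, 2, 3, 4, 5, 6}) = 7
G(14) = mex({1, 2, 3, 4, 5, 6, 7}) = 0
G(15) = mex({0, 2, 3, 4, 5, 7}) = 1
G(16) = mex({0, 1, 3, 4, 5}) = 2
G(17) = mex({1, 2, 3, 4, 5, 6}) = 0
G(18) = mex({0, 2, 3, 4, 5, 6, 7}) = 1
Therefore G(18) = 1.

1


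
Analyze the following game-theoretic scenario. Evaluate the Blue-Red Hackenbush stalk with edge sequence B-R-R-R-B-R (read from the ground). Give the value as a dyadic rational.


Edges (from ground): B-R-R-R-B-R
By Berlekamp's sign-expansion rule, a Blue-Red Hackenbush stalk has the value of the surreal number whose sign sequence is the edge sequence with B -> + and R -> -.
Sign sequence: +---+-
Trace the sign expansion in the surreal number tree, starting from 0:
Edge 1: B (sign +) -> bounds (0, +inf), value = 1
Edge 2: R (sign -) -> bounds (0, 1), value = 1/2
Edge 3: R (sign -) -> bounds (0, 1/2), value = 1/4
Edge 4: R (sign -) -> bounds (0, 1/4), value = 1/8
Edge 5: B (sign +) -> bounds (1/8, 1/4), value = 3/16
Edge 6: R (sign -) -> bounds (1/8, 3/16), value = 5/32
Game value = 5/32

5/32


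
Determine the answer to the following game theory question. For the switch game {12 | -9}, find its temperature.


The game is {12 | -9}, a switch {a | b} with numbers a > b.
Cooling {a | b} by t gives {a - t | b + t}, which stops being hot when a - t = b + t, i.e. at t = (a - b)/2. So the temperature of a switch is (a - b)/2.
Temperature = (Left option - Right option) / 2
= (12 - (-9)) / 2
= 21 / 2
= 21/2

21/2


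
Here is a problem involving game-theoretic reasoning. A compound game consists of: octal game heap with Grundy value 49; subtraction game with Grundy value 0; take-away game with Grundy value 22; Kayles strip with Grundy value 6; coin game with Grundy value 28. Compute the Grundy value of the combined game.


By the Sprague-Grundy theorem, the Grundy value of a sum of games is the XOR of individual Grundy values.
octal game heap: Grundy value = 49. Running XOR: 0 XOR 49 = 49
subtraction game: Grundy value = 0. Running XOR: 49 XOR 0 = 49
take-away game: Grundy value = 22. Running XOR: 49 XOR 22 = 39
Kayles strip: Grundy value = 6. Running XOR: 39 XOR 6 = 33
coin game: Grundy value = 28. Running XOR: 33 XOR 28 = 61
The combined Grundy value is 61.

61


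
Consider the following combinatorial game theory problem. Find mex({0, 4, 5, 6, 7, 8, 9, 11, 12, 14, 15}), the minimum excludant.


Set = {0, 4, 5, 6, 7, 8, 9, 11, 12, 14, 15}
0 is in the set.
1 is NOT in the set. This is the mex.
mex = 1

1


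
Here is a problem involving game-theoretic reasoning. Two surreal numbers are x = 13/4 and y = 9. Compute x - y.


x = 13/4, y = 9
Converting to common denominator: 4
x = 13/4, y = 36/4
x - y = 13/4 - 9 = -23/4

-23/4


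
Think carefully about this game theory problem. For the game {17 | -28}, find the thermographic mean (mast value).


Game = {17 | -28}, a switch {a | b} with numbers a > b.
Its thermograph has left wall a - t and right wall b + t, which meet at t = (a - b)/2, where both equal (a + b)/2. So the mast (mean value) is at (a + b)/2.
Mean = (17 + (-28))/2 = -11/2 = -11/2

-11/2


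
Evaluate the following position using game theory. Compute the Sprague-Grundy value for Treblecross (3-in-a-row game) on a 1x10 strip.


Treblecross: place X on empty cells; 3-in-a-row wins.
Playing within two cells of an existing X lets the opponent win at once, so sensible play treats the cells i-2..i+2 around each X as dead. The player left with no safe cell loses, so this is a normal-play take-away game on strips of safe cells.
Placing X at cell i (0-indexed) of a strip of k safe cells leaves independent strips of sizes max(0, i-2) and max(0, k-i-3). Hence G(k) = mex{ G(max(0,i-2)) XOR G(max(0,k-i-3)) : 0 <= i < k }, with G(0) = 0.
G(1): splits (0,0):0^0=0 -> mex({0}) = 1
G(2): splits (0,0):0^0=0 -> mex({0}) = 1
G(3): splits (0,0):0^0=0 -> mex({0}) = 1
G(4): splits (0,1):0^1=1 (0,0):0^0=0 -> mex({0, 1}) = 2
G(5): splits (0,2):0^1=1 (0,1):0^1=1 (0,0):0^0=0 -> mex({0, 1}) = 2
G(6) = mex({1}) = 0
G(7) = mex({0, 1, 2}) = 3
G(8) = mex({0, 1, 2}) = 3
G(9) = mex({0, 2}) = 1
G(10) = mex({0, 2, 3}) = 1
Therefore G(10) = 1.

1


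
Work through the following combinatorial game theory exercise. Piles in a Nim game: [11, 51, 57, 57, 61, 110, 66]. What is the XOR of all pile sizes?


We need the XOR (exclusive or) of all pile sizes.
After XOR-ing pile 1 (size 11): 0 XOR 11 = 11
After XOR-ing pile 2 (size 51): 11 XOR 51 = 56
After XOR-ing pile 3 (size 57): 56 XOR 57 = 1
After XOR-ing pile 4 (size 57): 1 XOR 57 = 56
After XOR-ing pile 5 (size 61): 56 XOR 61 = 5
After XOR-ing pile 6 (size 110): 5 XOR 110 = 107
After XOR-ing pile 7 (size 66): 107 XOR 66 = 41
The Nim-value of this position is 41.

41


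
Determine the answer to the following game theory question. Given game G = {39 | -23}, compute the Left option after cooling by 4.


Original game: {39 | -23} (a switch {a | b} with a > b).
Cooling by t (for t below the temperature (a - b)/2 = 31) taxes each move by t: {a | b} cooled by t is {a - t | b + t}.
Cooling amount: t = 4
Cooled Left option: 39 - 4 = 35
Cooled Right option: -23 + 4 = -19
Cooled game: {35 | -19}
Left option = 35

35


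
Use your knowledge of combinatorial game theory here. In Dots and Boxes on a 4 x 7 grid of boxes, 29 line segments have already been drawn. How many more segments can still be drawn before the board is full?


Grid: 4 x 7 boxes, i.e. 5 rows and 8 columns of dots.
Horizontal edges: (rows + 1) * cols = 5 * 7 = 35
Vertical edges: rows * (cols + 1) = 4 * 8 = 32
Total edges: 35 + 32 = 67
Edges drawn: 29
Remaining: 67 - 29 = 38

38


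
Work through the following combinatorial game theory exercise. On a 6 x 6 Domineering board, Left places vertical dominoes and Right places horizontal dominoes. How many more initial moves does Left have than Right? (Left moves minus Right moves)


Board is 6 x 6 (rows x cols).
Left (vertical) placements: (rows-1) * cols = 5 * 6 = 30
Right (horizontal) placements: rows * (cols-1) = 6 * 5 = 30
Advantage = Left - Right = 30 - 30 = 0

0


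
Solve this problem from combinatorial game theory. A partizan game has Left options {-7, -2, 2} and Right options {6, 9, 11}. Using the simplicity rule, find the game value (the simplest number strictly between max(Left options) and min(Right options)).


Left options: {-7, -2, 2}, max = 2
Right options: {6, 9, 11}, min = 6
All options are numbers and max(Left) < min(Right), so by the simplicity theorem the value is the simplest (earliest-born) number strictly between 2 and 6.
Integers 3 through 5 all lie strictly between 2 and 6.
Among integers, the simplest (lowest birthday = smallest |n|; 0 is born on day 0, +-n on day n) is 3.
No non-integer in the interval can be simpler: if x is a non-integer in the interval, then floor(x) or ceil(x) also lies in the interval (the interval contains an integer), and both are proper prefixes of x's sign expansion, i.e. born earlier. So the game value is 3.
Game value = 3

3


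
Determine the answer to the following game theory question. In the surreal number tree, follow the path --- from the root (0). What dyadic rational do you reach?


Sign expansion: ---
Rule: track bounds (lo, hi), initially (-inf, +inf). On '+', the current value becomes lo and we move to the simplest number in (value, hi): value + 1 if hi = +inf, otherwise the midpoint (value + hi)/2. On '-', the current value becomes hi and we move to value - 1 if lo = -inf, otherwise the midpoint (lo + value)/2.
Start at 0.
Step 1: sign = -, move left. Bounds: (-inf, 0). Value = -1
Step 2: sign = -, move left. Bounds: (-inf, -1). Value = -2
Step 3: sign = -, move left. Bounds: (-inf, -2). Value = -3
The surreal number with sign expansion --- is -3.

-3


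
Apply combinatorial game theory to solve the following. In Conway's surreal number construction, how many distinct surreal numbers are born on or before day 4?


Day 0: {|} = 0 is born. Count = 1.
Day n: the number of surreal numbers born by day n is 2^(n+1) - 1.
By day 0: 2^1 - 1 = 1
By day 1: 2^2 - 1 = 3
By day 2: 2^3 - 1 = 7
By day 3: 2^4 - 1 = 15
By day 4: 2^5 - 1 = 31
By day 4: 31 surreal numbers.

31


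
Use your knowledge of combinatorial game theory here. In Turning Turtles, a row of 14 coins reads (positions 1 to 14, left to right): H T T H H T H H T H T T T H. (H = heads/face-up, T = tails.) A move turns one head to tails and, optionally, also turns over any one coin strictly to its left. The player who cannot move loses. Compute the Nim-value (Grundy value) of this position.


Coins: H T T H H T H H T H T T T H
Key fact: a single head at position k behaves exactly like a Nim heap of size k (turning it to T and optionally flipping a coin at j < k corresponds to moving the heap from k to j, or to 0), and heads combine as a disjunctive sum (two heads at the same place would cancel, matching j XOR j = 0). So the Nim-value is the XOR of the 1-indexed positions of the heads.
Face-up positions (1-indexed): [1, 4, 5, 7, 8, 10, 14]
XOR 0 with 1: 0 XOR 1 = 1
XOR 1 with 4: 1 XOR 4 = 5
XOR 5 with 5: 5 XOR 5 = 0
XOR 0 with 7: 0 XOR 7 = 7
XOR 7 with 8: 7 XOR 8 = 15
XOR 15 with 10: 15 XOR 10 = 5
XOR 5 with 14: 5 XOR 14 = 11
Nim-value = 11

11


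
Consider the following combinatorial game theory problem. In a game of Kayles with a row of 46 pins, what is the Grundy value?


Kayles: a move removes 1 or 2 adjacent pins from a contiguous row.
Removing pins from a row of k leaves two independent rows (a, b) with a + b = k - 1 (one pin) or a + b = k - 2 (two pins); an end removal gives a = 0.
By Sprague-Grundy, G(k) = mex{ G(a) XOR G(b) } over all these splits. G(0) = 0.
G(1): splits (0,0):0^0=0 -> mex({0}) = 1
G(2): splits (0,1):0^1=1 (0,0):0^0=0 -> mex({0, 1}) = 2
G(3): splits (0,2):0^2=2 (1,1):1^1=0 (0,1):0^1=1 -> mex({0, 1, 2}) = 3
G(4): splits (0,3):0^3=3 (1,2):1^2=3 (0,2):0^2=2 (1,1):1^1=0 -> mex({0, 2, 3}) = 1
G(5): splits (0,4):0^1=1 (1,3):1^3=2 (2,2):2^2=0 (0,3):0^3=3 (1,2):1^2=3 -> mex({0, 1, 2, 3}) = 4
G(6) = mex({0, 1, 2, 4}) = 3
G(7) = mex({0, 1, 3, 4, 5}) = 2
G(8) = mex({0, 2, 3, 5, 6}) = 1
G(9) = mex({0, 1, 2, 3, 6, 7}) = 4
G(10) = mex({0, 1, 3, 4, 5, 7}) = 2
G(11) = mex({0, 1, 2, 3, 4, 5}) = 6
G(12) = mex({0, 1, 2, 3, 5, 6, 7}) = 4
G(13) = mex({0, 2, 3, 4, 6, 7}) = 1
G(14) = mex({0, 1, 4, 5, 6, 7}) = 2
G(15) = mex({0, 1, 2, 3, 4, 5, 6}) = 7
G(16) = mex({0, 2, 3, 5, 6, 7}) = 1
G(17) = mex({0, 1, 2, 3, 5, 6, 7}) = 4
G(18) = mex({0, 1, 2, 4, 5, 6}) = 3
G(19) = mex({0, 1, 3, 4, 5, 7}) = 2
G(20) = mex({0, 2, 3, 4, 5, 6, 7}) = 1
G(21) = mex({0, 1, 2, 3, 5, 6, 7}) = 4
G(22) = mex({0, 1, 2, 3, 4, 5, 7}) = 6
G(23) = mex({0, 1, 2, 3, 4, 5, 6}) = 7
G(24) = mex({0, 1, 2, 3, 5, 6, 7}) = 4
G(25) = mex({0, 2, 3, 4, 6, 7}) = 1
G(26) = mex({0, 1, 3, 4, 5, 6, 7}) = 2
G(27) = mex({0, 1, 2, 3, 4, 5, 6, 7}) = 8
G(28) = mex({0, 1, 2, 3, 4, 6, 7, 8}) = 5
G(29) = mex({0, 1, 2, 3, 5, 6, 7, 8, 9}) = 4
G(30) = mex({0, 1, 2, 3, 4, 5, 6, 9, 10}) = 7
G(31) = mex({0, 1, 3, 4, 5, 7, 10, 11}) = 2
G(32) = mex({0, 2, 3, 4, 5, 6, 7, 9, 11}) = 1
G(33) = mex({0, 1, 2, 3, 4, 5, 6, 7, 9, 12}) = 8
G(34) = mex({0, 1, 2, 3, 4, 5, 7, 8, 11, 12}) = 6
G(35) = mex({0, 1, 2, 3, 4, 5, 6, 8, 9, 10, 11}) = 7
G(36) = mex({0, 1, 2, 3, 5, 6, 7, 9, 10}) = 4
G(37) = mex({0, 2, 3, 4, 6, 7, 9, 10, 11, 12}) = 1
G(38) = mex({0, 1, 3, 4, 5, 6, 7, 9, 10, 11, 12}) = 2
G(39) = mex({0, 1, 2, 4, 5, 6, 7, 9, 10, 12, 14}) = 3
G(40) = mex({0, 2, 3, 4, 6, 7, 11, 12, 14}) = 1
G(41) = mex({0, 1, 2, 3, 5, 6, 7, 9, 10, 11, 12}) = 4
G(42) = mex({0, 1, 2, 3, 4, 5, 6, 9, 10}) = 7
G(43) = mex({0, 1, 3, 4, 5, 7, 9, 10, 12, 15}) = 2
G(44) = mex({0, 2, 3, 4, 5, 6, 7, 9, 10, 12, 15}) = 1
G(45) = mex({0, 1, 2, 3, 4, 5, 6, 7, 9, 10, 12, 14}) = 8
G(46) = mex({0, 1, 3, 4, 5, 7, 8, 11, 12, 14}) = 2
Therefore G(46) = 2.

2


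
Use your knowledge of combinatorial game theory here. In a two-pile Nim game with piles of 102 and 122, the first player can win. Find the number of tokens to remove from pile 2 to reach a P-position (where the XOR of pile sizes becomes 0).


Piles: 102 and 122
Current XOR: 102 XOR 122 = 28 (non-zero, so this is an N-position).
To make the XOR zero, we need to find a move that balances the piles.
For pile 2 (size 122): target = 122 XOR 28 = 102
We reduce pile 2 from 122 to 102.
Tokens removed: 122 - 102 = 20
Verification: 102 XOR 102 = 0

20


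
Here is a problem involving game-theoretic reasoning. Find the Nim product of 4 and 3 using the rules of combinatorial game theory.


Nim multiplication is bilinear over XOR: (u XOR v) * w = (u*w) XOR (v*w).
So we split each operand into its bit components and XOR the pairwise Nim products.
4 = 4 (as XOR of powers of 2).
3 = 1 + 2 (as XOR of powers of 2).
Using the standard Nim-product table on single bits:
  2*2 = 3,   2*4 = 8,   2*8 = 12,
  4*4 = 6,   4*8 = 11,  8*8 = 13,
and  1*x = x (identity), k*l = l*k (commutative).
Pairwise Nim products:
  4 * 1 = 4
  4 * 2 = 8
XOR them: 4 XOR 8 = 12.
Result: 4 * 3 = 12 (in Nim).

12


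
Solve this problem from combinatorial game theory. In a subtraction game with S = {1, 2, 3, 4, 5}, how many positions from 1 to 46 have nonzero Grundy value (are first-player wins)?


Subtraction set S = {1, 2, 3, 4, 5}, so G(n) = n mod 6.
G(n) = 0 when n is a multiple of 6.
Multiples of 6 in [1, 46]: 7
N-positions (nonzero Grundy) = 46 - 7 = 39

39


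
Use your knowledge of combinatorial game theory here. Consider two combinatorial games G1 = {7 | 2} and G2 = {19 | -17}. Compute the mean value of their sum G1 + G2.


G1 = {7 | 2}, G2 = {19 | -17}
Each is a switch {a | b} with numbers a > b; its mean value is (a + b)/2, and mean value is additive over game sums: m(G1 + G2) = m(G1) + m(G2).
Mean of G1 = (7 + (2))/2 = 9/2 = 9/2
Mean of G2 = (19 + (-17))/2 = 2/2 = 1
Mean of G1 + G2 = 9/2 + 1 = 11/2

11/2


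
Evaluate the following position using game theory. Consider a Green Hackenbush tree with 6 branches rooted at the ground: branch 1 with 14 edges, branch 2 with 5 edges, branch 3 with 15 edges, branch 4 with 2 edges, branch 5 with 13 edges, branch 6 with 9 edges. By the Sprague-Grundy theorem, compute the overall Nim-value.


The tree has 6 branches from the ground vertex.
In Green Hackenbush, the Nim-value of a simple path of length k is k.
Branch 1: length 14, Nim-value = 14
Branch 2: length 5, Nim-value = 5
Branch 3: length 15, Nim-value = 15
Branch 4: length 2, Nim-value = 2
Branch 5: length 13, Nim-value = 13
Branch 6: length 9, Nim-value = 9
Total Nim-value = XOR of all branch values:
0 XOR 14 = 14
14 XOR 5 = 11
11 XOR 15 = 4
4 XOR 2 = 6
6 XOR 13 = 11
11 XOR 9 = 2
Nim-value of the tree = 2

2


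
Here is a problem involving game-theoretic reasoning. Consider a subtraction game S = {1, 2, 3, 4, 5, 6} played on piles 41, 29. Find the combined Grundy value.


Subtraction set: {1, 2, 3, 4, 5, 6}
For this subtraction set, G(n) = n mod 7 (period = max + 1 = 7).
Pile 1 (size 41): G(41) = 41 mod 7 = 6
Pile 2 (size 29): G(29) = 29 mod 7 = 1
Total Grundy value = XOR of all: 6 XOR 1 = 7

7


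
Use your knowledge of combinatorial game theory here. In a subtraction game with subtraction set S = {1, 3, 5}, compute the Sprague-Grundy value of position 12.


The subtraction set is S = {1, 3, 5}.
G(k) = mex{ G(k - s) : s in S, s <= k }. We compute iteratively: G(0) = 0.
G(1) = mex({0}) = 1
G(2) = mex({1}) = 0
G(3) = mex({0}) = 1
G(4) = mex({1}) = 0
G(5) = mex({0}) = 1
G(6) = mex({1}) = 0
Observe that G(2)..G(6) = 0, 1, 0, 1, 0 repeats G(0)..G(4) = 0, 1, 0, 1, 0.
For k >= max(S) = 5, G(k) is determined by the previous 5 values G(k-5)..G(k-1); a window of 5 consecutive values has recurred shifted by 2, so by induction G(k + 2) = G(k) for all k >= 0: the sequence is periodic from the start with period 2.
One period: G(0..1) = 0, 1.
12 mod 2 = 0, so G(12) = G(0) = 0.

0


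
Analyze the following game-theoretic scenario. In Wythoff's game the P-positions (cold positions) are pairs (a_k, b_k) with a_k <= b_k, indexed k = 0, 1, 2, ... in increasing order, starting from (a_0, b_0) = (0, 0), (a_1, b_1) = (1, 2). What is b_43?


By Wythoff's theorem, a_k = floor(k * phi) and b_k = floor(k * phi^2) = a_k + k, where phi = (1 + sqrt(5))/2 is the golden ratio.
phi = (1 + sqrt(5))/2 = 1.618034
phi^2 = phi + 1 = 2.618034
k = 43
k * phi^2 = 43 * 2.618034 = 112.575462
b_43 = floor(k * phi^2) = 112 (check: a_43 + k = 69 + 43 = 112)

112


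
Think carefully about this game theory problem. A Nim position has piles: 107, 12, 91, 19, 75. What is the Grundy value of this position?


We need the XOR (exclusive or) of all pile sizes.
After XOR-ing pile 1 (size 107): 0 XOR 107 = 107
After XOR-ing pile 2 (size 12): 107 XOR 12 = 103
After XOR-ing pile 3 (size 91): 103 XOR 91 = 60
After XOR-ing pile 4 (size 19): 60 XOR 19 = 47
After XOR-ing pile 5 (size 75): 47 XOR 75 = 100
The Nim-value of this position is 100.

100


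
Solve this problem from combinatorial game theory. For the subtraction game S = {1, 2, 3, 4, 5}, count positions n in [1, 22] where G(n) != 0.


Subtraction set S = {1, 2, 3, 4, 5}, so G(n) = n mod 6.
G(n) = 0 when n is a multiple of 6.
Multiples of 6 in [1, 22]: 3
N-positions (nonzero Grundy) = 22 - 3 = 19

19


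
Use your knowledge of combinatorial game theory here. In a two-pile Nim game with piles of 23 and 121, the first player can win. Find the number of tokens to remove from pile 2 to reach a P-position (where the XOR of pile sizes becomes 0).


Piles: 23 and 121
Current XOR: 23 XOR 121 = 110 (non-zero, so this is an N-position).
To make the XOR zero, we need to find a move that balances the piles.
For pile 2 (size 121): target = 121 XOR 110 = 23
We reduce pile 2 from 121 to 23.
Tokens removed: 121 - 23 = 98
Verification: 23 XOR 23 = 0

98


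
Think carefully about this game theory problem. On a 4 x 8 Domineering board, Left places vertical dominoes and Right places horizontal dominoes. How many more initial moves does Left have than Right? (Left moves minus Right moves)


Board is 4 x 8 (rows x cols).
Left (vertical) placements: (rows-1) * cols = 3 * 8 = 24
Right (horizontal) placements: rows * (cols-1) = 4 * 7 = 28
Advantage = Left - Right = 24 - 28 = -4

-4


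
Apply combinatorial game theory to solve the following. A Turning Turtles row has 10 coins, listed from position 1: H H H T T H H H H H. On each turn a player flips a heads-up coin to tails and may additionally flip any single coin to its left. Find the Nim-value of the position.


Coins: H H H T T H H H H H
Key fact: a single head at position k behaves exactly like a Nim heap of size k (turning it to T and optionally flipping a coin at j < k corresponds to moving the heap from k to j, or to 0), and heads combine as a disjunctive sum (two heads at the same place would cancel, matching j XOR j = 0). So the Nim-value is the XOR of the 1-indexed positions of the heads.
Face-up positions (1-indexed): [1, 2, 3, 6, 7, 8, 9, 10]
XOR 0 with 1: 0 XOR 1 = 1
XOR 1 with 2: 1 XOR 2 = 3
XOR 3 with 3: 3 XOR 3 = 0
XOR 0 with 6: 0 XOR 6 = 6
XOR 6 with 7: 6 XOR 7 = 1
XOR 1 with 8: 1 XOR 8 = 9
XOR 9 with 9: 9 XOR 9 = 0
XOR 0 with 10: 0 XOR 10 = 10
Nim-value = 10

10


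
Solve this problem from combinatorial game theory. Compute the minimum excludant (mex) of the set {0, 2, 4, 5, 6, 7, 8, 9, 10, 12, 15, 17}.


Set = {0, 2, 4, 5, 6, 7, 8, 9, 10, 12, 15, 17}
0 is in the set.
1 is NOT in the set. This is the mex.
mex = 1

1


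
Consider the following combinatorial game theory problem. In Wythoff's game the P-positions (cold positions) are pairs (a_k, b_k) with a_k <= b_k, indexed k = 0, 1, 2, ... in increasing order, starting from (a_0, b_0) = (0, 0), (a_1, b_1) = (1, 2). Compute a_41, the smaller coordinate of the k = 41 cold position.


By Wythoff's theorem, a_k = floor(k * phi) and b_k = floor(k * phi^2) = a_k + k, where phi = (1 + sqrt(5))/2 is the golden ratio.
phi = (1 + sqrt(5))/2 = 1.618034
k = 41
k * phi = 41 * 1.618034 = 66.339394
a_41 = floor(k * phi) = 66

66


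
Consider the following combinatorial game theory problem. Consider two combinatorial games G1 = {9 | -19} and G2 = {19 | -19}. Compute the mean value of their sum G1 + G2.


G1 = {9 | -19}, G2 = {19 | -19}
Each is a switch {a | b} with numbers a > b; its mean value is (a + b)/2, and mean value is additive over game sums: m(G1 + G2) = m(G1) + m(G2).
Mean of G1 = (9 + (-19))/2 = -10/2 = -5
Mean of G2 = (19 + (-19))/2 = 0/2 = 0
Mean of G1 + G2 = -5 + 0 = -5

-5


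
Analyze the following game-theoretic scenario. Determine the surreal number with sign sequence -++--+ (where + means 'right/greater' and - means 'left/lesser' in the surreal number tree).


Sign expansion: -++--+
Rule: track bounds (lo, hi), initially (-inf, +inf). On '+', the current value becomes lo and we move to the simplest number in (value, hi): value + 1 if hi = +inf, otherwise the midpoint (value + hi)/2. On '-', the current value becomes hi and we move to value - 1 if lo = -inf, otherwise the midpoint (lo + value)/2.
Start at 0.
Step 1: sign = -, move left. Bounds: (-inf, 0). Value = -1
Step 2: sign = +, move right. Bounds: (-1, 0). Value = -1/2
Step 3: sign = +, move right. Bounds: (-1/2, 0). Value = -1/4
Step 4: sign = -, move left. Bounds: (-1/2, -1/4). Value = -3/8
Step 5: sign = -, move left. Bounds: (-1/2, -3/8). Value = -7/16
Step 6: sign = +, move right. Bounds: (-7/16, -3/8). Value = -13/32
The surreal number with sign expansion -++--+ is -13/32.

-13/32


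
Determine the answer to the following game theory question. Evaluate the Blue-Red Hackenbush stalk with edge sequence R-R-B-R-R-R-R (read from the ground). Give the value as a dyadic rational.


Edges (from ground): R-R-B-R-R-R-R
By Berlekamp's sign-expansion rule, a Blue-Red Hackenbush stalk has the value of the surreal number whose sign sequence is the edge sequence with B -> + and R -> -.
Sign sequence: --+----
Trace the sign expansion in the surreal number tree, starting from 0:
Edge 1: R (sign -) -> bounds (-inf, 0), value = -1
Edge 2: R (sign -) -> bounds (-inf, -1), value = -2
Edge 3: B (sign +) -> bounds (-2, -1), value = -3/2
Edge 4: R (sign -) -> bounds (-2, -3/2), value = -7/4
Edge 5: R (sign -) -> bounds (-2, -7/4), value = -15/8
Edge 6: R (sign -) -> bounds (-2, -15/8), value = -31/16
Edge 7: R (sign -) -> bounds (-2, -31/16), value = -63/32
Game value = -63/32

-63/32


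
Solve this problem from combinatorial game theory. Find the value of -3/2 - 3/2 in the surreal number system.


x = -3/2, y = 3/2
Converting to common denominator: 2
x = -3/2, y = 3/2
x - y = -3/2 - 3/2 = -3

-3


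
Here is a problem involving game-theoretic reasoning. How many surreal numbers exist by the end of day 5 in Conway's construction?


Day 0: {|} = 0 is born. Count = 1.
Day n: the number of surreal numbers born by day n is 2^(n+1) - 1.
By day 0: 2^1 - 1 = 1
By day 1: 2^2 - 1 = 3
By day 2: 2^3 - 1 = 7
By day 3: 2^4 - 1 = 15
By day 4: 2^5 - 1 = 31
By day 5: 2^6 - 1 = 63
By day 5: 63 surreal numbers.

63


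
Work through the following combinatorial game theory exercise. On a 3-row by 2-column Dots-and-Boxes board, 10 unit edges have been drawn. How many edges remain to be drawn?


Grid: 3 x 2 boxes, i.e. 4 rows and 3 columns of dots.
Horizontal edges: (rows + 1) * cols = 4 * 2 = 8
Vertical edges: rows * (cols + 1) = 3 * 3 = 9
Total edges: 8 + 9 = 17
Edges drawn: 10
Remaining: 17 - 10 = 7

7


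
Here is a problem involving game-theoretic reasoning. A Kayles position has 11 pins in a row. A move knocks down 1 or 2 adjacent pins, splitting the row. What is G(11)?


Kayles: a move removes 1 or 2 adjacent pins from a contiguous row.
Removing pins from a row of k leaves two independent rows (a, b) with a + b = k - 1 (one pin) or a + b = k - 2 (two pins); an end removal gives a = 0.
By Sprague-Grundy, G(k) = mex{ G(a) XOR G(b) } over all these splits. G(0) = 0.
G(1): splits (0,0):0^0=0 -> mex({0}) = 1
G(2): splits (0,1):0^1=1 (0,0):0^0=0 -> mex({0, 1}) = 2
G(3): splits (0,2):0^2=2 (1,1):1^1=0 (0,1):0^1=1 -> mex({0, 1, 2}) = 3
G(4): splits (0,3):0^3=3 (1,2):1^2=3 (0,2):0^2=2 (1,1):1^1=0 -> mex({0, 2, 3}) = 1
G(5): splits (0,4):0^1=1 (1,3):1^3=2 (2,2):2^2=0 (0,3):0^3=3 (1,2):1^2=3 -> mex({0, 1, 2, 3}) = 4
G(6) = mex({0, 1, 2, 4}) = 3
G(7) = mex({0, 1, 3, 4, 5}) = 2
G(8) = mex({0, 2, 3, 5, 6}) = 1
G(9) = mex({0, 1, 2, 3, 6, 7}) = 4
G(10) = mex({0, 1, 3, 4, 5, 7}) = 2
G(11) = mex({0, 1, 2, 3, 4, 5}) = 6
Therefore G(11) = 6.

6


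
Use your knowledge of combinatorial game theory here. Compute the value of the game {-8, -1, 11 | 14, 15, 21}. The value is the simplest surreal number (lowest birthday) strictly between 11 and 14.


Left options: {-8, -1, 11}, max = 11
Right options: {14, 15, 21}, min = 14
All options are numbers and max(Left) < min(Right), so by the simplicity theorem the value is the simplest (earliest-born) number strictly between 11 and 14.
Integers 12 through 13 all lie strictly between 11 and 14.
Among integers, the simplest (lowest birthday = smallest |n|; 0 is born on day 0, +-n on day n) is 12.
No non-integer in the interval can be simpler: if x is a non-integer in the interval, then floor(x) or ceil(x) also lies in the interval (the interval contains an integer), and both are proper prefixes of x's sign expansion, i.e. born earlier. So the game value is 12.
Game value = 12

12


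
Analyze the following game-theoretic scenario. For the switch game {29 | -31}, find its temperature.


The game is {29 | -31}, a switch {a | b} with numbers a > b.
Cooling {a | b} by t gives {a - t | b + t}, which stops being hot when a - t = b + t, i.e. at t = (a - b)/2. So the temperature of a switch is (a - b)/2.
Temperature = (Left option - Right option) / 2
= (29 - (-31)) / 2
= 60 / 2
= 30

30


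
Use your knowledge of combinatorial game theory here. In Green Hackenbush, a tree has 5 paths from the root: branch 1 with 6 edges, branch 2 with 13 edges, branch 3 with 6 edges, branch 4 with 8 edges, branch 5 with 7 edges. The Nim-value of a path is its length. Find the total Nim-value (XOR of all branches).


The tree has 5 branches from the ground vertex.
In Green Hackenbush, the Nim-value of a simple path of length k is k.
Branch 1: length 6, Nim-value = 6
Branch 2: length 13, Nim-value = 13
Branch 3: length 6, Nim-value = 6
Branch 4: length 8, Nim-value = 8
Branch 5: length 7, Nim-value = 7
Total Nim-value = XOR of all branch values:
0 XOR 6 = 6
6 XOR 13 = 11
11 XOR 6 = 13
13 XOR 8 = 5
5 XOR 7 = 2
Nim-value of the tree = 2

2


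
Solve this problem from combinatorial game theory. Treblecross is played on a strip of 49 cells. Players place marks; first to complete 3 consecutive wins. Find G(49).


Treblecross: place X on empty cells; 3-in-a-row wins.
Playing within two cells of an existing X lets the opponent win at once, so sensible play treats the cells i-2..i+2 around each X as dead. The player left with no safe cell loses, so this is a normal-play take-away game on strips of safe cells.
Placing X at cell i (0-indexed) of a strip of k safe cells leaves independent strips of sizes max(0, i-2) and max(0, k-i-3). Hence G(k) = mex{ G(max(0,i-2)) XOR G(max(0,k-i-3)) : 0 <= i < k }, with G(0) = 0.
G(1): splits (0,0):0^0=0 -> mex({0}) = 1
G(2): splits (0,0):0^0=0 -> mex({0}) = 1
G(3): splits (0,0):0^0=0 -> mex({0}) = 1
G(4): splits (0,1):0^1=1 (0,0):0^0=0 -> mex({0, 1}) = 2
G(5): splits (0,2):0^1=1 (0,1):0^1=1 (0,0):0^0=0 -> mex({0, 1}) = 2
G(6) = mex({1}) = 0
G(7) = mex({0, 1, 2}) = 3
G(8) = mex({0, 1, 2}) = 3
G(9) = mex({0, 2}) = 1
G(10) = mex({0, 2, 3}) = 1
G(11) = mex({0, 3}) = 1
G(12) = mex({1, 3}) = 0
G(13) = mex({0, 1, 2, 3}) = 4
G(14) = mex({0, 1, 2}) = 3
G(15) = mex({0, 1, 2}) = 3
G(16) = mex({0, 1, 2, 4}) = 3
G(17) = mex({0, 1, 3, 4}) = 2
G(18) = mex({0, 1, 3, 4}) = 2
G(19) = mex({0, 1, 3, 5}) = 2
G(20) = mex({0, 1, 2, 3, 5}) = 4
G(21) = mex({0, 1, 2, 3, 5}) = 4
G(22) = mex({1, 2, 6}) = 0
G(23) = mex({0, 1, 2, 3, 4, 6}) = 5
G(24) = mex({0, 1, 2, 3, 4}) = 5
G(25) = mex({0, 1, 3, 4, 7}) = 2
G(26) = mex({0, 1, 3, 4, 5, 7}) = 2
G(27) = mex({0, 1, 3, 5}) = 2
G(28) = mex({0, 1, 2, 5}) = 3
G(29) = mex({0, 1, 2, 4, 5, 6}) = 3
G(30) = mex({1, 2, 4, 6}) = 0
G(31) = mex({0, 1, 2, 3, 4, 6}) = 5
G(32) = mex({1, 2, 3, 4, 7}) = 0
G(33) = mex({0, 3, 7}) = 1
G(34) = mex({0, 2, 3, 5, 7}) = 1
G(35) = mex({0, 2, 3, 5, 6}) = 1
G(36) = mex({0, 1, 2, 5, 6}) = 3
G(37) = mex({0, 1, 2, 4, 5, 6}) = 3
G(38) = mex({0, 1, 2, 4}) = 3
G(39) = mex({0, 1, 2, 3, 4, 7}) = 5
G(40) = mex({0, 1, 2, 3, 4, 5, 7}) = 6
G(41) = mex({0, 1, 2, 3, 5, 7}) = 4
G(42) = mex({0, 1, 2, 3, 5, 6, 7}) = 4
G(43) = mex({0, 2, 3, 5, 6}) = 1
G(44) = mex({1, 2, 3, 4, 5, 6}) = 0
G(45) = mex({0, 1, 2, 3, 4, 6, 7}) = 5
G(46) = mex({0, 1, 2, 3, 4, 7}) = 5
G(47) = mex({0, 1, 2, 3, 4, 5, 7}) = 6
G(48) = mex({0, 1, 2, 3, 4, 5, 7}) = 6
G(49) = mex({0, 1, 3, 4, 5, 7}) = 2
Therefore G(49) = 2.

2


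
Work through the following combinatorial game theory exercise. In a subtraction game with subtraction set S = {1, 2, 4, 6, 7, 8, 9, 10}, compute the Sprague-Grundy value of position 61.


The subtraction set is S = {1, 2, 4, 6, 7, 8, 9, 10}.
G(k) = mex{ G(k - s) : s in S, s <= k }. We compute iteratively: G(0) = 0.
G(1) = mex({0}) = 1
G(2) = mex({0, 1}) = 2
G(3) = mex({1, 2}) = 0
G(4) = mex({0, 2}) = 1
G(5) = mex({0, 1}) = 2
G(6) = mex({0, 1, 2}) = 3
G(7) = mex({0, 1, 2, 3}) = 4
G(8) = mex({0, 1, 2, 3, 4}) = 5
G(9) = mex({0, 1, 2, 4, 5}) = 3
G(10) = mex({0, 1, 2, 3, 5}) = 4
G(11) = mex({0, 1, 2, 3, 4}) = 5
G(12) = mex({0, 1, 2, 3, 4, 5}) = 6
G(13) = mex({0, 1, 2, 3, 4, 5, 6}) = 7
G(14) = mex({1, 2, 3, 4, 5, 6, 7}) = 0
G(15) = mex({0, 2, 3, 4, 5, 7}) = 1
G(16) = mex({0, 1, 3, 4, 5, 6}) = 2
G(17) = mex({1, 2, 3, 4, 5, 7}) = 0
G(18) = mex({0, 2, 3, 4, 5, 6}) = 1
G(19) = mex({0, 1, 3, 4, 5, 6, 7}) = 2
G(20) = mex({0, 1, 2, 4, 5, 6, 7}) = 3
G(21) = mex({0, 1, 2, 3, 5, 6, 7}) = 4
G(22) = mex({0, 1, 2, 3, 4, 6, 7}) = 5
G(23) = mex({0, 1, 2, 4, 5, 7}) = 3
Observe that G(14)..G(23) = 0, 1, 2, 0, 1, 2, 3, 4, 5, 3 repeats G(0)..G(9) = 0, 1, 2, 0, 1, 2, 3, 4, 5, 3.
For k >= max(S) = 10, G(k) is determined by the previous 10 values G(k-10)..G(k-1); a window of 10 consecutive values has recurred shifted by 14, so by induction G(k + 14) = G(k) for all k >= 0: the sequence is periodic from the start with period 14.
One period: G(0..13) = 0, 1, 2, 0, 1, 2, 3, 4, 5, 3, 4, 5, 6, 7.
61 mod 14 = 5, so G(61) = G(5) = 2.

2


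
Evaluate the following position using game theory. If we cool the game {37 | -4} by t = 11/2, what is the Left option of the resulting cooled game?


Original game: {37 | -4} (a switch {a | b} with a > b).
Cooling by t (for t below the temperature (a - b)/2 = 41/2) taxes each move by t: {a | b} cooled by t is {a - t | b + t}.
Cooling amount: t = 11/2
Cooled Left option: 37 - 11/2 = 63/2
Cooled Right option: -4 + 11/2 = 3/2
Cooled game: {63/2 | 3/2}
Left option = 63/2

63/2


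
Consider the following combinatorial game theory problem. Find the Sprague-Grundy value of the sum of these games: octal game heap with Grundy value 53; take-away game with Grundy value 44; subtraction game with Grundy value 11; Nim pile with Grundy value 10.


By the Sprague-Grundy theorem, the Grundy value of a sum of games is the XOR of individual Grundy values.
octal game heap: Grundy value = 53. Running XOR: 0 XOR 53 = 53
take-away game: Grundy value = 44. Running XOR: 53 XOR 44 = 25
subtraction game: Grundy value = 11. Running XOR: 25 XOR 11 = 18
Nim pile: Grundy value = 10. Running XOR: 18 XOR 10 = 24
The combined Grundy value is 24.

24


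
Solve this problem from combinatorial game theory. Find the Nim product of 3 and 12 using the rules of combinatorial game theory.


Nim multiplication is bilinear over XOR: (u XOR v) * w = (u*w) XOR (v*w).
So we split each operand into its bit components and XOR the pairwise Nim products.
3 = 1 + 2 (as XOR of powers of 2).
12 = 4 + 8 (as XOR of powers of 2).
Using the standard Nim-product table on single bits:
  2*2 = 3,   2*4 = 8,   2*8 = 12,
  4*4 = 6,   4*8 = 11,  8*8 = 13,
and  1*x = x (identity), k*l = l*k (commutative).
Pairwise Nim products:
  1 * 4 = 4
  1 * 8 = 8
  2 * 4 = 8
  2 * 8 = 12
XOR them: 4 XOR 8 XOR 8 XOR 12 = 8.
Result: 3 * 12 = 8 (in Nim).

8


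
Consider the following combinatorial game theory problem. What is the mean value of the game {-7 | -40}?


Game = {-7 | -40}, a switch {a | b} with numbers a > b.
Its thermograph has left wall a - t and right wall b + t, which meet at t = (a - b)/2, where both equal (a + b)/2. So the mast (mean value) is at (a + b)/2.
Mean = (-7 + (-40))/2 = -47/2 = -47/2

-47/2


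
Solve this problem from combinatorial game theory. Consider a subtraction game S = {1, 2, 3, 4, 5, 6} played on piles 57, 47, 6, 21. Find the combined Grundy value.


Subtraction set: {1, 2, 3, 4, 5, 6}
For this subtraction set, G(n) = n mod 7 (period = max + 1 = 7).
Pile 1 (size 57): G(57) = 57 mod 7 = 1
Pile 2 (size 47): G(47) = 47 mod 7 = 5
Pile 3 (size 6): G(6) = 6 mod 7 = 6
Pile 4 (size 21): G(21) = 21 mod 7 = 0
Total Grundy value = XOR of all: 1 XOR 5 XOR 6 XOR 0 = 2

2


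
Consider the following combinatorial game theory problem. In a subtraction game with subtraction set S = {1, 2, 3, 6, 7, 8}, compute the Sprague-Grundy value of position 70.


The subtraction set is S = {1, 2, 3, 6, 7, 8}.
G(k) = mex{ G(k - s) : s in S, s <= k }. We compute iteratively: G(0) = 0.
G(1) = mex({0}) = 1
G(2) = mex({0, 1}) = 2
G(3) = mex({0, 1, 2}) = 3
G(4) = mex({1, 2, 3}) = 0
G(5) = mex({0, 2, 3}) = 1
G(6) = mex({0, 1, 3}) = 2
G(7) = mex({0, 1, 2}) = 3
G(8) = mex({0, 1, 2, 3}) = 4
G(9) = mex({1, 2, 3, 4}) = 0
G(10) = mex({0, 2, 3, 4}) = 1
G(11) = mex({0, 1, 3, 4}) = 2
G(12) = mex({0, 1, 2}) = 3
G(13) = mex({1, 2, 3}) = 0
G(14) = mex({0, 2, 3, 4}) = 1
G(15) = mex({0, 1, 3, 4}) = 2
G(16) = mex({0, 1, 2, 4}) = 3
Observe that G(9)..G(16) = 0, 1, 2, 3, 0, 1, 2, 3 repeats G(0)..G(7) = 0, 1, 2, 3, 0, 1, 2, 3.
For k >= max(S) = 8, G(k) is determined by the previous 8 values G(k-8)..G(k-1); a window of 8 consecutive values has recurred shifted by 9, so by induction G(k + 9) = G(k) for all k >= 0: the sequence is periodic from the start with period 9.
One period: G(0..8) = 0, 1, 2, 3, 0, 1, 2, 3, 4.
70 mod 9 = 7, so G(70) = G(7) = 3.

3


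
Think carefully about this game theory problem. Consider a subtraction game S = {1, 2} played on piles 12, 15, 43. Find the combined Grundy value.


Subtraction set: {1, 2}
For this subtraction set, G(n) = n mod 3 (period = max + 1 = 3).
Pile 1 (size 12): G(12) = 12 mod 3 = 0
Pile 2 (size 15): G(15) = 15 mod 3 = 0
Pile 3 (size 43): G(43) = 43 mod 3 = 1
Total Grundy value = XOR of all: 0 XOR 0 XOR 1 = 1

1


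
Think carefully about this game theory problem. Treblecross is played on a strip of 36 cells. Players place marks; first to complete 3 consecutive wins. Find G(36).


Treblecross: place X on empty cells; 3-in-a-row wins.
Playing within two cells of an existing X lets the opponent win at once, so sensible play treats the cells i-2..i+2 around each X as dead. The player left with no safe cell loses, so this is a normal-play take-away game on strips of safe cells.
Placing X at cell i (0-indexed) of a strip of k safe cells leaves independent strips of sizes max(0, i-2) and max(0, k-i-3). Hence G(k) = mex{ G(max(0,i-2)) XOR G(max(0,k-i-3)) : 0 <= i < k }, with G(0) = 0.
G(1): splits (0,0):0^0=0 -> mex({0}) = 1
G(2): splits (0,0):0^0=0 -> mex({0}) = 1
G(3): splits (0,0):0^0=0 -> mex({0}) = 1
G(4): splits (0,1):0^1=1 (0,0):0^0=0 -> mex({0, 1}) = 2
G(5): splits (0,2):0^1=1 (0,1):0^1=1 (0,0):0^0=0 -> mex({0, 1}) = 2
G(6) = mex({1}) = 0
G(7) = mex({0, 1, 2}) = 3
G(8) = mex({0, 1, 2}) = 3
G(9) = mex({0, 2}) = 1
G(10) = mex({0, 2, 3}) = 1
G(11) = mex({0, 3}) = 1
G(12) = mex({1, 3}) = 0
G(13) = mex({0, 1, 2, 3}) = 4
G(14) = mex({0, 1, 2}) = 3
G(15) = mex({0, 1, 2}) = 3
G(16) = mex({0, 1, 2, 4}) = 3
G(17) = mex({0, 1, 3, 4}) = 2
G(18) = mex({0, 1, 3, 4}) = 2
G(19) = mex({0, 1, 3, 5}) = 2
G(20) = mex({0, 1, 2, 3, 5}) = 4
G(21) = mex({0, 1, 2, 3, 5}) = 4
G(22) = mex({1, 2, 6}) = 0
G(23) = mex({0, 1, 2, 3, 4, 6}) = 5
G(24) = mex({0, 1, 2, 3, 4}) = 5
G(25) = mex({0, 1, 3, 4, 7}) = 2
G(26) = mex({0, 1, 3, 4, 5, 7}) = 2
G(27) = mex({0, 1, 3, 5}) = 2
G(28) = mex({0, 1, 2, 5}) = 3
G(29) = mex({0, 1, 2, 4, 5, 6}) = 3
G(30) = mex({1, 2, 4, 6}) = 0
G(31) = mex({0, 1, 2, 3, 4, 6}) = 5
G(32) = mex({1, 2, 3, 4, 7}) = 0
G(33) = mex({0, 3, 7}) = 1
G(34) = mex({0, 2, 3, 5, 7}) = 1
G(35) = mex({0, 2, 3, 5, 6}) = 1
G(36) = mex({0, 1, 2, 5, 6}) = 3
Therefore G(36) = 3.

3
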